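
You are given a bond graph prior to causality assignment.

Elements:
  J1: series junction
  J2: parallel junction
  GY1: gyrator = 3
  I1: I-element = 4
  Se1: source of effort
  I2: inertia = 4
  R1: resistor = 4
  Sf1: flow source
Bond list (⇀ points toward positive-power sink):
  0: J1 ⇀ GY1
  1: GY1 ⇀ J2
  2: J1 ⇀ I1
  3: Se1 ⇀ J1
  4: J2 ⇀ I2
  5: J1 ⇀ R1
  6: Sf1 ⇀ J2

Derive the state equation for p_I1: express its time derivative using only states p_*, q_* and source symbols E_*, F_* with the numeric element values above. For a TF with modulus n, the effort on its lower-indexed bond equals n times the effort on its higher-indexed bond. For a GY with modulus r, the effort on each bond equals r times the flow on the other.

dp_I1/dt = E_Se1 + 3*F_Sf1 - p_I1 - 3*p_I2/4

bond 3 stroke at J1  (source Se1 imposes e)
bond 6 stroke at Sf1  (source Sf1 imposes f)
bond 2 stroke at I1  (prefer integral on I1)
bond 0 stroke at J1  (J1 flow already set via bond 2)
bond 5 stroke at J1  (J1 flow already set via bond 2)
bond 1 stroke at J2  (through GY1, causality inverts; strokes same side of GY1)
bond 4 stroke at I2  (J2: bond 1 brought effort, rest push out)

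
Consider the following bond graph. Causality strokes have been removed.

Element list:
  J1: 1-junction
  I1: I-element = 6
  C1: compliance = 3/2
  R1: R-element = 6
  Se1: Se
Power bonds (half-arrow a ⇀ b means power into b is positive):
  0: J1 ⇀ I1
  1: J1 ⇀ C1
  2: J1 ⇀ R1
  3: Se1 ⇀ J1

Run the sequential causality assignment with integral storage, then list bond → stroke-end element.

#3 |J1  (Se1 fixes effort; stroke away)
#0 |I1  (I1 integral (f out))
#1 |J1  (J1 flow already set via bond 0)
#2 |J1  (common-f at J1 fixed by 0)

b0 stroke at I1
b1 stroke at J1
b2 stroke at J1
b3 stroke at J1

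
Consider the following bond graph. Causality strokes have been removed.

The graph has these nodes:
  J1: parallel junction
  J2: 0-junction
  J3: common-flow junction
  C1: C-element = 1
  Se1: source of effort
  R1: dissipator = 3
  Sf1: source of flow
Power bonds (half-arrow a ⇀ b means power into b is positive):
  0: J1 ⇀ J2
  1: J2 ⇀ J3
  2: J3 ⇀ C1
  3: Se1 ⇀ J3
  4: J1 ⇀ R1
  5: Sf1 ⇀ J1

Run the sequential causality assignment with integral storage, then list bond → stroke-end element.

β3 stroke→J3  (Se1: effort source, stroke at far end)
β5 stroke→Sf1  (source Sf1 imposes f)
β2 stroke→J3  (C1 integral (e out))
β1 stroke→J2  (J3: last free bond brings flow in)
β0 stroke→J1  (J2 effort already set via bond 1)
β4 stroke→R1  (common-e at J1 fixed by 0)

#0 stroke→J1
#1 stroke→J2
#2 stroke→J3
#3 stroke→J3
#4 stroke→R1
#5 stroke→Sf1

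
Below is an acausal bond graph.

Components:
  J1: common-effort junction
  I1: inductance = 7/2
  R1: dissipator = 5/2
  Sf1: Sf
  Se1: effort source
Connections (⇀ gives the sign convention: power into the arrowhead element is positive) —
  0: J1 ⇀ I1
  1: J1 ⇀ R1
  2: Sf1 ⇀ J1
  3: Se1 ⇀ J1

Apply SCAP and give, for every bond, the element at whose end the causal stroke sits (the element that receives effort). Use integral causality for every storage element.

b0 stroke→I1
b1 stroke→R1
b2 stroke→Sf1
b3 stroke→J1

#2 stroke at Sf1  (source Sf1 imposes f)
#3 stroke at J1  (source Se1 imposes e)
#0 stroke at I1  (J1 effort already set via bond 3)
#1 stroke at R1  (0-jn J1 has e-setter on 3)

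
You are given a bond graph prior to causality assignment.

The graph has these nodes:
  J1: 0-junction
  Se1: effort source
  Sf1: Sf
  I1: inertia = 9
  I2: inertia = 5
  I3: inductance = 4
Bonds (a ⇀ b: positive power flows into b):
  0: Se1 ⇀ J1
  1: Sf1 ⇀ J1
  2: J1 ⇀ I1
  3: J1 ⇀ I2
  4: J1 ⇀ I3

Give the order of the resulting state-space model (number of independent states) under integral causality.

#0 stroke at J1  (Se1 (Se) sets effort on bond)
#1 stroke at Sf1  (Sf1: flow source, stroke at near end)
#2 stroke at I1  (common-e at J1 fixed by 0)
#3 stroke at I2  (common-e at J1 fixed by 0)
#4 stroke at I3  (0-jn J1 has e-setter on 0)

3  (I1, I2, I3 all integral)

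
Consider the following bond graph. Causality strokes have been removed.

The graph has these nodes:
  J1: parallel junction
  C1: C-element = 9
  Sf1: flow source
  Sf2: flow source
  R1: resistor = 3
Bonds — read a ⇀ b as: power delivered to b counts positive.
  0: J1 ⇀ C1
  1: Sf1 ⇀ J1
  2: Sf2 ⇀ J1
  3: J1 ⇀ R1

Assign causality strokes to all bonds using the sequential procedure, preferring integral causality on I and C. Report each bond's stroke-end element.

bond 1 stroke at Sf1  (source Sf1 imposes f)
bond 2 stroke at Sf2  (source Sf2 imposes f)
bond 0 stroke at J1  (C1: C, integral causality)
bond 3 stroke at R1  (J1: bond 0 brought effort, rest push out)

b0 stroke at J1
b1 stroke at Sf1
b2 stroke at Sf2
b3 stroke at R1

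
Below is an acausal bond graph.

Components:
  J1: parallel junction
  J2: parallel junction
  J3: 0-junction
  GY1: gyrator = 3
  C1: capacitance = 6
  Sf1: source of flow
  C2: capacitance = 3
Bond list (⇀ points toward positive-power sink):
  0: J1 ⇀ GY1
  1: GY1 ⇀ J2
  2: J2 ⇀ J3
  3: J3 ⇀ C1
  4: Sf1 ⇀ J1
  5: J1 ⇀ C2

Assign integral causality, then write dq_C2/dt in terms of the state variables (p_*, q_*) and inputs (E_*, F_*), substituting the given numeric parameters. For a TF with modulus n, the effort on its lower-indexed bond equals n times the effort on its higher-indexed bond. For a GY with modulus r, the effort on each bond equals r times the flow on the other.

#4 stroke at Sf1  (Sf1 (Sf) sets flow on bond)
#3 stroke at J3  (prefer integral on C1)
#2 stroke at J2  (0-jn J3 has e-setter on 3)
#1 stroke at GY1  (J2 effort already set via bond 2)
#0 stroke at GY1  (GY GY1: same side as bond 1)
#5 stroke at J1  (only one effort-in slot at J1)

dq_C2/dt = F_Sf1 - q_C1/18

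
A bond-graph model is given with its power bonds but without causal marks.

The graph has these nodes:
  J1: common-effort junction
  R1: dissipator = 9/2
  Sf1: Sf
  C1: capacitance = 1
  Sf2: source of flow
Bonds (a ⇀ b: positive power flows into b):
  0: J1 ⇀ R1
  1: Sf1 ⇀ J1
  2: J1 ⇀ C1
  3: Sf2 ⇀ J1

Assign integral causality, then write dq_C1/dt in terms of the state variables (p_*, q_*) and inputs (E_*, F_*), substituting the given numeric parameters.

β1 stroke at Sf1  (source Sf1 imposes f)
β3 stroke at Sf2  (source Sf2 imposes f)
β2 stroke at J1  (prefer integral on C1)
β0 stroke at R1  (common-e at J1 fixed by 2)

dq_C1/dt = F_Sf1 + F_Sf2 - 2*q_C1/9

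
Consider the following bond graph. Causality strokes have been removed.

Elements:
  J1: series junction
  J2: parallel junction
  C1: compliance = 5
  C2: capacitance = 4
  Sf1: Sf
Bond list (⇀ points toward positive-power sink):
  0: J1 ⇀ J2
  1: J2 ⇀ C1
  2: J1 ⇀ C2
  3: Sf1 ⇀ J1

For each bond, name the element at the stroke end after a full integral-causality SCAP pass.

b0 stroke→J1
b1 stroke→J2
b2 stroke→J1
b3 stroke→Sf1

#3 stroke→Sf1  (Sf1: flow source, stroke at near end)
#0 stroke→J1  (J1: bond 3 brought flow, rest push out)
#2 stroke→J1  (J1: bond 3 brought flow, rest push out)
#1 stroke→J2  (J2 needs exactly one e-in)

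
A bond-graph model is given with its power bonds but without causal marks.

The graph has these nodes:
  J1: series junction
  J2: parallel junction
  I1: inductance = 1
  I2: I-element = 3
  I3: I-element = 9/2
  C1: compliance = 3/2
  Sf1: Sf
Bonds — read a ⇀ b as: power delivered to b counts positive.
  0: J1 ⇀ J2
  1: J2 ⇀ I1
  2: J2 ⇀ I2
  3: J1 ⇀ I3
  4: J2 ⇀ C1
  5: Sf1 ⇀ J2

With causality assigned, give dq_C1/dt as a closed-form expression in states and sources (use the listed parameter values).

dq_C1/dt = F_Sf1 - p_I1 - p_I2/3 + 2*p_I3/9

bond 5 |Sf1  (Sf1 fixes flow; stroke at Sf1)
bond 1 |I1  (I1 outputs flow p/I1)
bond 2 |I2  (I2 integral (f out))
bond 3 |I3  (I3 outputs flow p/I3)
bond 0 |J1  (1-jn J1 has f-setter on 3)
bond 4 |J2  (only one effort-in slot at J2)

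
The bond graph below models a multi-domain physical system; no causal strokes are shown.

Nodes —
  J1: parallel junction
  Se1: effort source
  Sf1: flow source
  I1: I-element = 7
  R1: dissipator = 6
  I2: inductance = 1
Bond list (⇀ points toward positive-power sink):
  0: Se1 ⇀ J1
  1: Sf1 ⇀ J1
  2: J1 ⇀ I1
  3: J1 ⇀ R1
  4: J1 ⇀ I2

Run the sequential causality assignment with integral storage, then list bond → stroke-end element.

#0 stroke→J1
#1 stroke→Sf1
#2 stroke→I1
#3 stroke→R1
#4 stroke→I2

β0 stroke→J1  (Se1 (Se) sets effort on bond)
β1 stroke→Sf1  (source Sf1 imposes f)
β2 stroke→I1  (J1 effort already set via bond 0)
β3 stroke→R1  (common-e at J1 fixed by 0)
β4 stroke→I2  (common-e at J1 fixed by 0)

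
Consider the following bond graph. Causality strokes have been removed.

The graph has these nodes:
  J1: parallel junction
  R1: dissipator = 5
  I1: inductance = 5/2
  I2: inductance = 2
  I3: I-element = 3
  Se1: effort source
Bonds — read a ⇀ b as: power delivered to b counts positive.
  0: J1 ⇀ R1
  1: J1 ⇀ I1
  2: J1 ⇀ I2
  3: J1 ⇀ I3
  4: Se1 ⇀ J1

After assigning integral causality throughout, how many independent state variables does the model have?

3  (I1, I2, I3 all integral)

b4 →J1  (Se1: effort source, stroke at far end)
b0 →R1  (0-jn J1 has e-setter on 4)
b1 →I1  (common-e at J1 fixed by 4)
b2 →I2  (0-jn J1 has e-setter on 4)
b3 →I3  (0-jn J1 has e-setter on 4)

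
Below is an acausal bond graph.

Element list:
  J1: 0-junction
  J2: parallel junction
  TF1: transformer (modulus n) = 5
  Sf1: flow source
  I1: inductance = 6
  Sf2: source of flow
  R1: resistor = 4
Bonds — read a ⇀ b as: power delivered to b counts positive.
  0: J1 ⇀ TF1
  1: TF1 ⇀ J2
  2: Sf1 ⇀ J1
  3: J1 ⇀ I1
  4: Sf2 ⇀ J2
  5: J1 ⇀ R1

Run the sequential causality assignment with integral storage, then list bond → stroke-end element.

β0 →TF1
β1 →J2
β2 →Sf1
β3 →I1
β4 →Sf2
β5 →J1

b2 stroke at Sf1  (source Sf1 imposes f)
b4 stroke at Sf2  (Sf2: flow source, stroke at near end)
b1 stroke at J2  (J2: last free bond brings effort in)
b0 stroke at TF1  (TF1: transformer flips bond 1)
b3 stroke at I1  (prefer integral on I1)
b5 stroke at J1  (J1: last free bond brings effort in)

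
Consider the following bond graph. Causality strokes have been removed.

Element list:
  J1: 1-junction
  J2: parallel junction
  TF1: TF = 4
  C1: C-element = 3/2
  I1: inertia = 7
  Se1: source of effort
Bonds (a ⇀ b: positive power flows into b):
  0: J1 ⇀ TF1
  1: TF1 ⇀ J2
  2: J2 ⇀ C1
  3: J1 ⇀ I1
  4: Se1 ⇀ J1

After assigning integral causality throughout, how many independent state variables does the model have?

2  (C1, I1 all integral)

b4 stroke at J1  (Se1 fixes effort; stroke away)
b2 stroke at J2  (prefer integral on C1)
b1 stroke at TF1  (J2 effort already set via bond 2)
b0 stroke at J1  (TF1: transformer flips bond 1)
b3 stroke at I1  (closing 1-jn rule on J1)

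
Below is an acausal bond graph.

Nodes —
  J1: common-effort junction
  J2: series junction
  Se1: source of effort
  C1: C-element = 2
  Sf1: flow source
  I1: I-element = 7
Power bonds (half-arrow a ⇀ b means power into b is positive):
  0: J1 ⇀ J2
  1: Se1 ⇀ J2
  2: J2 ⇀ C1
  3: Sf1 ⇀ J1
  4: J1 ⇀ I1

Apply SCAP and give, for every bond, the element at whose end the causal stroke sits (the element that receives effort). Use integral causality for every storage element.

β1 |J2  (Se1 fixes effort; stroke away)
β3 |Sf1  (Sf1: flow source, stroke at near end)
β2 |J2  (C1 integral (e out))
β0 |J1  (only one flow-in slot at J2)
β4 |I1  (common-e at J1 fixed by 0)

β0 →J1
β1 →J2
β2 →J2
β3 →Sf1
β4 →I1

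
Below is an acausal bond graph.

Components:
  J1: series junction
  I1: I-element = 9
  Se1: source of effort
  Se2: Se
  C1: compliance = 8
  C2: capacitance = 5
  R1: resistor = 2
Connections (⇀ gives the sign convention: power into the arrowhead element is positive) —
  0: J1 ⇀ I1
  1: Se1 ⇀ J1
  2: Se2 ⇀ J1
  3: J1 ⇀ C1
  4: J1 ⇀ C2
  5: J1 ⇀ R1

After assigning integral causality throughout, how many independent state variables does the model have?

β1 stroke at J1  (Se1: effort source, stroke at far end)
β2 stroke at J1  (Se2: effort source, stroke at far end)
β0 stroke at I1  (I1: I, integral causality)
β3 stroke at J1  (J1 flow already set via bond 0)
β4 stroke at J1  (J1 flow already set via bond 0)
β5 stroke at J1  (common-f at J1 fixed by 0)

3  (C1, C2, I1 all integral)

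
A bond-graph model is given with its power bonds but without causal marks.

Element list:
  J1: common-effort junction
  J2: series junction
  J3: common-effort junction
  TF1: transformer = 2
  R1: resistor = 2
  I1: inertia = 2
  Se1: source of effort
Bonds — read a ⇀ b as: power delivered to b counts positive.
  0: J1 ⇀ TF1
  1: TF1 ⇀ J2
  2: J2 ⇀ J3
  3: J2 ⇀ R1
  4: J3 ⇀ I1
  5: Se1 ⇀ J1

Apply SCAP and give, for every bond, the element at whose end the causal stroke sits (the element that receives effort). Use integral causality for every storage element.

bond 5 stroke→J1  (Se1 (Se) sets effort on bond)
bond 0 stroke→TF1  (J1 effort already set via bond 5)
bond 1 stroke→J2  (TF1 one-in-one-out from 0)
bond 4 stroke→I1  (I1: I, integral causality)
bond 2 stroke→J3  (only one effort-in slot at J3)
bond 3 stroke→J2  (J2 flow already set via bond 2)

β0 |TF1
β1 |J2
β2 |J3
β3 |J2
β4 |I1
β5 |J1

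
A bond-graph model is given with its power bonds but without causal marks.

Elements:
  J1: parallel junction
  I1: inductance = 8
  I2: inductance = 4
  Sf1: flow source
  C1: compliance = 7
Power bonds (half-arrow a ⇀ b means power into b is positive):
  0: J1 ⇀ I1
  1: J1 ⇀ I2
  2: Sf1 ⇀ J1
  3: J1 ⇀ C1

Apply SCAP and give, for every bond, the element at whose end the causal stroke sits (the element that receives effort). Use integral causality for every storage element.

β2 stroke at Sf1  (Sf1: flow source, stroke at near end)
β0 stroke at I1  (I1 integral (f out))
β1 stroke at I2  (I2 integral (f out))
β3 stroke at J1  (J1 needs exactly one e-in)

#0 →I1
#1 →I2
#2 →Sf1
#3 →J1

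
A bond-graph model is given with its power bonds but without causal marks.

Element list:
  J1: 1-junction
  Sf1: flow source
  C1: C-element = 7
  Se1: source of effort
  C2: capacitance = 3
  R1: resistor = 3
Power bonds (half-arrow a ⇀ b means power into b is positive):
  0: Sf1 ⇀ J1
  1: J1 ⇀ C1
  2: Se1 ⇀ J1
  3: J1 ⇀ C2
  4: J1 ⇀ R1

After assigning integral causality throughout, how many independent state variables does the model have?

β0 →Sf1  (Sf1 (Sf) sets flow on bond)
β2 →J1  (source Se1 imposes e)
β1 →J1  (J1: bond 0 brought flow, rest push out)
β3 →J1  (J1 flow already set via bond 0)
β4 →J1  (1-jn J1 has f-setter on 0)

2  (C1, C2 all integral)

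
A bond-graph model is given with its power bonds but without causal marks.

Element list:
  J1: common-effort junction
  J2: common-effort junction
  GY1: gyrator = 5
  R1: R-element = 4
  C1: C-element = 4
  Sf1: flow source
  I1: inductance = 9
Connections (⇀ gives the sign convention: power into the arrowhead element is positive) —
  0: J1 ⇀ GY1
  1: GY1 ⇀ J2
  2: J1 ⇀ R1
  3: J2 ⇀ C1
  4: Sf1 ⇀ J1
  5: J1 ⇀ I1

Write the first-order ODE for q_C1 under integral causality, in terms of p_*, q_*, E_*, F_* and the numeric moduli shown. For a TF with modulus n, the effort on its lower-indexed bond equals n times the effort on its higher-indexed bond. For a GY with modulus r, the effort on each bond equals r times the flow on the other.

b4 stroke at Sf1  (Sf1 (Sf) sets flow on bond)
b3 stroke at J2  (C1 integral (e out))
b1 stroke at GY1  (J2 effort already set via bond 3)
b0 stroke at GY1  (GY GY1: same side as bond 1)
b5 stroke at I1  (prefer integral on I1)
b2 stroke at J1  (closing 0-jn rule on J1)

dq_C1/dt = 4*F_Sf1/5 - 4*p_I1/45 - q_C1/25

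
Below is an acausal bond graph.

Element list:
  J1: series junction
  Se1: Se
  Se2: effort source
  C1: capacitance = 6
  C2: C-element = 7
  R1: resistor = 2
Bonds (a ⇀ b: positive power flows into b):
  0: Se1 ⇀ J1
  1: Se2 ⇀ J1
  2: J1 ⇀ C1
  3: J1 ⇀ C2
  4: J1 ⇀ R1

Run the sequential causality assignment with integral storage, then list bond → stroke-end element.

β0 →J1  (Se1 fixes effort; stroke away)
β1 →J1  (Se2 fixes effort; stroke away)
β2 →J1  (C1 outputs effort q/C1)
β3 →J1  (C2: C, integral causality)
β4 →R1  (only one flow-in slot at J1)

b0 |J1
b1 |J1
b2 |J1
b3 |J1
b4 |R1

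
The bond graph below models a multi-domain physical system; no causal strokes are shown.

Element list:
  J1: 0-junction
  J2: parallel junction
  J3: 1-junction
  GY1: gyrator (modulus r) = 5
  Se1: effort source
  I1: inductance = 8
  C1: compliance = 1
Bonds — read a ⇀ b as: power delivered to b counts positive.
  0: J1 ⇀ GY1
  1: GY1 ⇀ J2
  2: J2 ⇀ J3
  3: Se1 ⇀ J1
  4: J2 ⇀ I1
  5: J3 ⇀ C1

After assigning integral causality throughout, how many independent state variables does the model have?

b3 →J1  (Se1 (Se) sets effort on bond)
b0 →GY1  (J1: bond 3 brought effort, rest push out)
b1 →GY1  (GY GY1: same side as bond 0)
b4 →I1  (prefer integral on I1)
b2 →J2  (J2: last free bond brings effort in)
b5 →J3  (J3 flow already set via bond 2)

2  (C1, I1 all integral)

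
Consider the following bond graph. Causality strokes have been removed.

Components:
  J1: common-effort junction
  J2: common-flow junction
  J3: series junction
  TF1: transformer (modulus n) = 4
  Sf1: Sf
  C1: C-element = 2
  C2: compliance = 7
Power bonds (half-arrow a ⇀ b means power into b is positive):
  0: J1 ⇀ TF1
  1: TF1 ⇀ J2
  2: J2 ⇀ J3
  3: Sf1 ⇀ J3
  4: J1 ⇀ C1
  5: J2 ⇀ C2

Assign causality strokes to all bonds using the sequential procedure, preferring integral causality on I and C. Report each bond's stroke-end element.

bond 3 stroke at Sf1  (Sf1 (Sf) sets flow on bond)
bond 2 stroke at J3  (J3 flow already set via bond 3)
bond 1 stroke at J2  (common-f at J2 fixed by 2)
bond 5 stroke at J2  (J2 flow already set via bond 2)
bond 0 stroke at TF1  (TF TF1: opposite of bond 1)
bond 4 stroke at J1  (J1 needs exactly one e-in)

β0 |TF1
β1 |J2
β2 |J3
β3 |Sf1
β4 |J1
β5 |J2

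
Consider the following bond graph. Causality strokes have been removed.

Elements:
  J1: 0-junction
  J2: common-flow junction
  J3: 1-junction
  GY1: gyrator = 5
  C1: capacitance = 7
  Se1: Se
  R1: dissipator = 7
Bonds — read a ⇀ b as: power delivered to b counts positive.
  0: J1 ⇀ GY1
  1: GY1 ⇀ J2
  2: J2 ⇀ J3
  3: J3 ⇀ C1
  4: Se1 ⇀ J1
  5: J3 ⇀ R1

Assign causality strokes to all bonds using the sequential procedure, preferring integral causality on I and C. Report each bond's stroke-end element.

b4 stroke→J1  (source Se1 imposes e)
b0 stroke→GY1  (J1 effort already set via bond 4)
b1 stroke→GY1  (GY1 both-in/both-out from 0)
b2 stroke→J2  (J2 flow already set via bond 1)
b3 stroke→J3  (1-jn J3 has f-setter on 2)
b5 stroke→J3  (J3: bond 2 brought flow, rest push out)

b0 stroke→GY1
b1 stroke→GY1
b2 stroke→J2
b3 stroke→J3
b4 stroke→J1
b5 stroke→J3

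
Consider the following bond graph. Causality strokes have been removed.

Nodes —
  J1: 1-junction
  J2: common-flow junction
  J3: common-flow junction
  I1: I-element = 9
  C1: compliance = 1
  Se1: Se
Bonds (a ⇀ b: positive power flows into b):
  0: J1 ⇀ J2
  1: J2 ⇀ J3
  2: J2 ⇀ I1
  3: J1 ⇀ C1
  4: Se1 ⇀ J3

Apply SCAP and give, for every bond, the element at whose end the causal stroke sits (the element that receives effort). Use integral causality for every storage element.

#0 |J2
#1 |J2
#2 |I1
#3 |J1
#4 |J3

β4 stroke→J3  (Se1: effort source, stroke at far end)
β1 stroke→J2  (only one flow-in slot at J3)
β2 stroke→I1  (I1 outputs flow p/I1)
β0 stroke→J2  (1-jn J2 has f-setter on 2)
β3 stroke→J1  (common-f at J1 fixed by 0)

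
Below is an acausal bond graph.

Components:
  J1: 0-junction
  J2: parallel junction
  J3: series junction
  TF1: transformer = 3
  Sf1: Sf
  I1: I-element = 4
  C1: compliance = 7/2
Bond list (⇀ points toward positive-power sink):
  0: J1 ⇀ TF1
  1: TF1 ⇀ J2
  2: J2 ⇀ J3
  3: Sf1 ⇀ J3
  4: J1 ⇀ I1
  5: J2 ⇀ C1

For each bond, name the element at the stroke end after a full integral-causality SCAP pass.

β3 →Sf1  (source Sf1 imposes f)
β2 →J3  (common-f at J3 fixed by 3)
β4 →I1  (I1 outputs flow p/I1)
β0 →J1  (J1 needs exactly one e-in)
β1 →TF1  (TF1: transformer flips bond 0)
β5 →J2  (J2 needs exactly one e-in)

β0 |J1
β1 |TF1
β2 |J3
β3 |Sf1
β4 |I1
β5 |J2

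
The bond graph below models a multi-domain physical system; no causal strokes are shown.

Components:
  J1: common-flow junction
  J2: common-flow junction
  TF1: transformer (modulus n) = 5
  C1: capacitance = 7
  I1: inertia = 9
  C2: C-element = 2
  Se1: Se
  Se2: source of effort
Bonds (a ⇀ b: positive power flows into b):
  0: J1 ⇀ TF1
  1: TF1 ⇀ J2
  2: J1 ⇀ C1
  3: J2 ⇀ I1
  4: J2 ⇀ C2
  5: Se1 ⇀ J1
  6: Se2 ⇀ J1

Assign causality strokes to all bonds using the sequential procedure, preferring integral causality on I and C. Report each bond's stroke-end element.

b0 stroke→TF1
b1 stroke→J2
b2 stroke→J1
b3 stroke→I1
b4 stroke→J2
b5 stroke→J1
b6 stroke→J1

bond 5 →J1  (Se1 fixes effort; stroke away)
bond 6 →J1  (Se2 fixes effort; stroke away)
bond 2 →J1  (C1 outputs effort q/C1)
bond 0 →TF1  (J1: last free bond brings flow in)
bond 1 →J2  (TF1: transformer flips bond 0)
bond 3 →I1  (prefer integral on I1)
bond 4 →J2  (J2: bond 3 brought flow, rest push out)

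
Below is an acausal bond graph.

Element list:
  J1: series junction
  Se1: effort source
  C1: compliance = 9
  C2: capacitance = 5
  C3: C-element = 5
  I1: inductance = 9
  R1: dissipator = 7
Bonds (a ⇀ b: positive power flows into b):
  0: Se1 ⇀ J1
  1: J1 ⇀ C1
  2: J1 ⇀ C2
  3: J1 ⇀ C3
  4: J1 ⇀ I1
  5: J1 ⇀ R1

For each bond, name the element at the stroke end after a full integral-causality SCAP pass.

β0 |J1  (source Se1 imposes e)
β1 |J1  (C1: C, integral causality)
β2 |J1  (C2 integral (e out))
β3 |J1  (C3 integral (e out))
β4 |I1  (I1 outputs flow p/I1)
β5 |J1  (common-f at J1 fixed by 4)

#0 stroke→J1
#1 stroke→J1
#2 stroke→J1
#3 stroke→J1
#4 stroke→I1
#5 stroke→J1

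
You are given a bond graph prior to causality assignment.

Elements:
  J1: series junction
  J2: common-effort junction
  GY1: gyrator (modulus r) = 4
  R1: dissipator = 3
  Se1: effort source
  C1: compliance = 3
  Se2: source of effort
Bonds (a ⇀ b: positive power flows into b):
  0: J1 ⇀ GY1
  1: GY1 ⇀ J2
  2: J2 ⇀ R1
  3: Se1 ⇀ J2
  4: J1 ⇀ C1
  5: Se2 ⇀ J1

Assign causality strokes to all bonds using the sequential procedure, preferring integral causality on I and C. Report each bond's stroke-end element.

bond 3 →J2  (source Se1 imposes e)
bond 5 →J1  (Se2 (Se) sets effort on bond)
bond 1 →GY1  (common-e at J2 fixed by 3)
bond 2 →R1  (J2: bond 3 brought effort, rest push out)
bond 0 →GY1  (GY GY1: same side as bond 1)
bond 4 →J1  (1-jn J1 has f-setter on 0)

#0 →GY1
#1 →GY1
#2 →R1
#3 →J2
#4 →J1
#5 →J1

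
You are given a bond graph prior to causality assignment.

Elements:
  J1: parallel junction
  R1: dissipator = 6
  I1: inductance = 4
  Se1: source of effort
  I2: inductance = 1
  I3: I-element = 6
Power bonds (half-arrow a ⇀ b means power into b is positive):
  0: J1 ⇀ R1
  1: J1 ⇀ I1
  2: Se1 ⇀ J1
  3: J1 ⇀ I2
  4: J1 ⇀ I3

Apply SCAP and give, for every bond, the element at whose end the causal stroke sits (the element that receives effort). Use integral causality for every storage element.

b0 stroke→R1
b1 stroke→I1
b2 stroke→J1
b3 stroke→I2
b4 stroke→I3

b2 stroke at J1  (Se1: effort source, stroke at far end)
b0 stroke at R1  (J1: bond 2 brought effort, rest push out)
b1 stroke at I1  (0-jn J1 has e-setter on 2)
b3 stroke at I2  (0-jn J1 has e-setter on 2)
b4 stroke at I3  (common-e at J1 fixed by 2)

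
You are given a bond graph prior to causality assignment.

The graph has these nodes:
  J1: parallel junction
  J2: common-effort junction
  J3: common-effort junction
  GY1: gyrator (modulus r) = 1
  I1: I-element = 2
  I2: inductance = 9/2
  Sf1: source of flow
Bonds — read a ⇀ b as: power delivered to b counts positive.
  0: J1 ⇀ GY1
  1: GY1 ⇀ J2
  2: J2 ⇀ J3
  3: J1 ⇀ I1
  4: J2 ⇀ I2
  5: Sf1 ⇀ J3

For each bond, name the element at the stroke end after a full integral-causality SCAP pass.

β0 →J1
β1 →J2
β2 →J3
β3 →I1
β4 →I2
β5 →Sf1

bond 5 |Sf1  (Sf1 fixes flow; stroke at Sf1)
bond 2 |J3  (J3 needs exactly one e-in)
bond 3 |I1  (I1: I, integral causality)
bond 0 |J1  (J1: last free bond brings effort in)
bond 1 |J2  (GY GY1: same side as bond 0)
bond 4 |I2  (J2 effort already set via bond 1)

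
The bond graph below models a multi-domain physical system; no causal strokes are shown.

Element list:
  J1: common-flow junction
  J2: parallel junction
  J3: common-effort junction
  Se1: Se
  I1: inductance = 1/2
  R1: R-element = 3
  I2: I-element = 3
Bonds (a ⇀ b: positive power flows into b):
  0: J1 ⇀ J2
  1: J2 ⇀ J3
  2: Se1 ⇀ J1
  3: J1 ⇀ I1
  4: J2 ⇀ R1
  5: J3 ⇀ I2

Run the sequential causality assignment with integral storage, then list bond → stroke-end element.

#0 stroke→J1
#1 stroke→J3
#2 stroke→J1
#3 stroke→I1
#4 stroke→J2
#5 stroke→I2

#2 |J1  (Se1 fixes effort; stroke away)
#3 |I1  (I1: I, integral causality)
#0 |J1  (J1 flow already set via bond 3)
#5 |I2  (I2 integral (f out))
#1 |J3  (closing 0-jn rule on J3)
#4 |J2  (J2: last free bond brings effort in)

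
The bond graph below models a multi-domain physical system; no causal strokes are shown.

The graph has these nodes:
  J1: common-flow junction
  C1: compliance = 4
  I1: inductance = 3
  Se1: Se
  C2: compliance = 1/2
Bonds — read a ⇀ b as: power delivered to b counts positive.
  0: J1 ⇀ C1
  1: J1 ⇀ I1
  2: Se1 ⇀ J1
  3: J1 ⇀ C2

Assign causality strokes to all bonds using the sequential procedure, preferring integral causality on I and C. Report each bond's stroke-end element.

#0 stroke→J1
#1 stroke→I1
#2 stroke→J1
#3 stroke→J1

bond 2 |J1  (Se1 (Se) sets effort on bond)
bond 0 |J1  (prefer integral on C1)
bond 1 |I1  (I1 integral (f out))
bond 3 |J1  (J1 flow already set via bond 1)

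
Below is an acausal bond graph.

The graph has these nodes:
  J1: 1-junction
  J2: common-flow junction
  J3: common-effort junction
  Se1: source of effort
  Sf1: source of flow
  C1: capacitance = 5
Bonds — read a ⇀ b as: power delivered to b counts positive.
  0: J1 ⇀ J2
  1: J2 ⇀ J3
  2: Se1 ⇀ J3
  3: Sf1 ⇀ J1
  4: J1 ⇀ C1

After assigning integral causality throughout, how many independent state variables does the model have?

#2 →J3  (Se1 (Se) sets effort on bond)
#3 →Sf1  (source Sf1 imposes f)
#0 →J1  (J1 flow already set via bond 3)
#4 →J1  (J1: bond 3 brought flow, rest push out)
#1 →J2  (1-jn J2 has f-setter on 0)

1  (C1 all integral)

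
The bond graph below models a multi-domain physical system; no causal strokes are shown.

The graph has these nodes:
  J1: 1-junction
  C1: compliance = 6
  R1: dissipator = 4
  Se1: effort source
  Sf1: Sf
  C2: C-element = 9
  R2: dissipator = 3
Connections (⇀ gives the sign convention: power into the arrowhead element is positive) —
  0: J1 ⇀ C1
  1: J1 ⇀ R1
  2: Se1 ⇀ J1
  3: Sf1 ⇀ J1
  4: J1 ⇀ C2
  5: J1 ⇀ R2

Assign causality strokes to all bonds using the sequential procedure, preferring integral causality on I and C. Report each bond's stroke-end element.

bond 0 →J1
bond 1 →J1
bond 2 →J1
bond 3 →Sf1
bond 4 →J1
bond 5 →J1

#2 stroke→J1  (source Se1 imposes e)
#3 stroke→Sf1  (Sf1: flow source, stroke at near end)
#0 stroke→J1  (J1: bond 3 brought flow, rest push out)
#1 stroke→J1  (1-jn J1 has f-setter on 3)
#4 stroke→J1  (J1: bond 3 brought flow, rest push out)
#5 stroke→J1  (J1: bond 3 brought flow, rest push out)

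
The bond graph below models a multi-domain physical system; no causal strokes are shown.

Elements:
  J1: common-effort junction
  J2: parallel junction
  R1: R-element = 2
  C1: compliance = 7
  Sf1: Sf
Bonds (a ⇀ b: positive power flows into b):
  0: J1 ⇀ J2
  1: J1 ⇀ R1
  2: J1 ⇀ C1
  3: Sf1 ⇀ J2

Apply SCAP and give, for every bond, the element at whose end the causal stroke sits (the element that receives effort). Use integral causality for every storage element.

b3 →Sf1  (source Sf1 imposes f)
b0 →J2  (J2 needs exactly one e-in)
b2 →J1  (C1: C, integral causality)
b1 →R1  (0-jn J1 has e-setter on 2)

bond 0 stroke→J2
bond 1 stroke→R1
bond 2 stroke→J1
bond 3 stroke→Sf1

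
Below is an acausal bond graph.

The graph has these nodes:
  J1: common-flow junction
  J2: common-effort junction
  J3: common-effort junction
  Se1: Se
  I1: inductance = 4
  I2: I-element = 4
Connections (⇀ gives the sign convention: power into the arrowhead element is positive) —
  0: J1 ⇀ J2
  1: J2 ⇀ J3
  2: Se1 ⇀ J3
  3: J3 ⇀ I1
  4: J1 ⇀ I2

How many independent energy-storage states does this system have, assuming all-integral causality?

2  (I1, I2 all integral)

bond 2 |J3  (Se1 (Se) sets effort on bond)
bond 1 |J2  (J3: bond 2 brought effort, rest push out)
bond 3 |I1  (common-e at J3 fixed by 2)
bond 0 |J1  (common-e at J2 fixed by 1)
bond 4 |I2  (J1: last free bond brings flow in)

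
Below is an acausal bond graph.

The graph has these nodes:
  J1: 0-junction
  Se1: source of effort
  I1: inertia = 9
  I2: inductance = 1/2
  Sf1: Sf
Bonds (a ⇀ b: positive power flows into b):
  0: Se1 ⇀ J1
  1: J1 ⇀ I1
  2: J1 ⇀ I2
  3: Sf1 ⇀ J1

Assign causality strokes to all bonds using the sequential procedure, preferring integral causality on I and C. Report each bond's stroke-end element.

β0 stroke at J1
β1 stroke at I1
β2 stroke at I2
β3 stroke at Sf1

#0 stroke→J1  (Se1: effort source, stroke at far end)
#3 stroke→Sf1  (Sf1 fixes flow; stroke at Sf1)
#1 stroke→I1  (J1 effort already set via bond 0)
#2 stroke→I2  (0-jn J1 has e-setter on 0)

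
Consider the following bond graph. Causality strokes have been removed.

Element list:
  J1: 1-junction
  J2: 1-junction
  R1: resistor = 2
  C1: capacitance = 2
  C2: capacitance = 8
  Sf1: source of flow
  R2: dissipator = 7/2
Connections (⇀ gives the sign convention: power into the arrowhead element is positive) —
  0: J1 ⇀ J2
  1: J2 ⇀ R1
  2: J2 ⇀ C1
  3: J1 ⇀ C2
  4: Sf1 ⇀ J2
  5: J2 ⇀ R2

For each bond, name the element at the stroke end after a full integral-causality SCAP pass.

bond 0 stroke at J2
bond 1 stroke at J2
bond 2 stroke at J2
bond 3 stroke at J1
bond 4 stroke at Sf1
bond 5 stroke at J2

β4 stroke→Sf1  (source Sf1 imposes f)
β0 stroke→J2  (J2: bond 4 brought flow, rest push out)
β1 stroke→J2  (common-f at J2 fixed by 4)
β2 stroke→J2  (J2 flow already set via bond 4)
β5 stroke→J2  (1-jn J2 has f-setter on 4)
β3 stroke→J1  (J1 flow already set via bond 0)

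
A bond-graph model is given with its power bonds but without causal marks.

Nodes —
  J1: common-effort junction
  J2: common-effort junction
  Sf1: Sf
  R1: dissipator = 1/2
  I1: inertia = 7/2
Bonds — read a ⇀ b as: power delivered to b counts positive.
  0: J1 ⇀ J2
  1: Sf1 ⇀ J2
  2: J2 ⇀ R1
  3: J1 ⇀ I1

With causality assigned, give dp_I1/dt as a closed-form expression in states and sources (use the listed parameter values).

b1 |Sf1  (source Sf1 imposes f)
b3 |I1  (I1: I, integral causality)
b0 |J1  (J1 needs exactly one e-in)
b2 |J2  (J2: last free bond brings effort in)

dp_I1/dt = F_Sf1/2 - p_I1/7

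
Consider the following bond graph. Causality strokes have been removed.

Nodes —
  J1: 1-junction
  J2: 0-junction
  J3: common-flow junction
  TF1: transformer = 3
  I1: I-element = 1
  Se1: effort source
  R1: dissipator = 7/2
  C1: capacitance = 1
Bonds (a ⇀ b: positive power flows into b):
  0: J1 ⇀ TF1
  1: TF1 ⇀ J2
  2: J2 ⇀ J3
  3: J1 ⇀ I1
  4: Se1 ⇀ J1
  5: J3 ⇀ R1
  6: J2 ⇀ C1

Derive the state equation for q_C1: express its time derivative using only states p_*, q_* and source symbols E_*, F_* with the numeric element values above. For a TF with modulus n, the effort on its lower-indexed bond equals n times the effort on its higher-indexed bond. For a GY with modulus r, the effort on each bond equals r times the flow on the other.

dq_C1/dt = 3*p_I1 - 2*q_C1/7

#4 →J1  (Se1: effort source, stroke at far end)
#3 →I1  (I1 integral (f out))
#0 →J1  (1-jn J1 has f-setter on 3)
#1 →TF1  (TF TF1: opposite of bond 0)
#6 →J2  (C1 outputs effort q/C1)
#2 →J3  (common-e at J2 fixed by 6)
#5 →R1  (J3: last free bond brings flow in)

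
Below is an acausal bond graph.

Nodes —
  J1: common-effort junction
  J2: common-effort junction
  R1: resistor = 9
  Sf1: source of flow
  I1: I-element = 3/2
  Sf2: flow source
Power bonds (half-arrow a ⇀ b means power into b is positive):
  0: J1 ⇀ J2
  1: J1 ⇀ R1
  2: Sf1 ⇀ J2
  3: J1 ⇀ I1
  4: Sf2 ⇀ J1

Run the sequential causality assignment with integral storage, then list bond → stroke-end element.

b0 →J2
b1 →J1
b2 →Sf1
b3 →I1
b4 →Sf2

bond 2 |Sf1  (Sf1 (Sf) sets flow on bond)
bond 4 |Sf2  (Sf2 (Sf) sets flow on bond)
bond 0 |J2  (J2 needs exactly one e-in)
bond 3 |I1  (prefer integral on I1)
bond 1 |J1  (closing 0-jn rule on J1)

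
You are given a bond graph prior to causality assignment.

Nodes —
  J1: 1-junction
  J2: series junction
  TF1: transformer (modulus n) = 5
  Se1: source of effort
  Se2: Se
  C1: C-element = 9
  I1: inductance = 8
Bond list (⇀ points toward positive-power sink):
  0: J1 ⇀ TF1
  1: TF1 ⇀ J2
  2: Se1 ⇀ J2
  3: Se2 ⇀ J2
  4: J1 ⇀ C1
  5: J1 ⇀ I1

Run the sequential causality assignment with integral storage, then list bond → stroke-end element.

b2 →J2  (Se1 fixes effort; stroke away)
b3 →J2  (Se2 fixes effort; stroke away)
b1 →TF1  (J2: last free bond brings flow in)
b0 →J1  (TF TF1: opposite of bond 1)
b4 →J1  (C1: C, integral causality)
b5 →I1  (closing 1-jn rule on J1)

bond 0 →J1
bond 1 →TF1
bond 2 →J2
bond 3 →J2
bond 4 →J1
bond 5 →I1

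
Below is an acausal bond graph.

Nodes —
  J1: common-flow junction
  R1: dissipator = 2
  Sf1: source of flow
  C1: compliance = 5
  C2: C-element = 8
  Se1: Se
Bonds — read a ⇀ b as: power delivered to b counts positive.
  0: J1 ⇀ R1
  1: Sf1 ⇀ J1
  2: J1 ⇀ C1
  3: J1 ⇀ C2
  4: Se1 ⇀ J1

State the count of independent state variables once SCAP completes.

β1 stroke→Sf1  (source Sf1 imposes f)
β4 stroke→J1  (Se1: effort source, stroke at far end)
β0 stroke→J1  (J1 flow already set via bond 1)
β2 stroke→J1  (J1 flow already set via bond 1)
β3 stroke→J1  (1-jn J1 has f-setter on 1)

2  (C1, C2 all integral)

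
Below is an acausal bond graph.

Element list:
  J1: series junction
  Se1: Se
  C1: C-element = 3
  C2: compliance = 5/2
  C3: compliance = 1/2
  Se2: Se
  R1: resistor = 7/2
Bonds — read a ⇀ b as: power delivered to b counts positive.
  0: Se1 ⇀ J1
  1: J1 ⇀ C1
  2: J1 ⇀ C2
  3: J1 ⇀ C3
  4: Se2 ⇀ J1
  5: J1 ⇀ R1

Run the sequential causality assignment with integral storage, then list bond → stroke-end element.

β0 stroke→J1  (Se1: effort source, stroke at far end)
β4 stroke→J1  (Se2: effort source, stroke at far end)
β1 stroke→J1  (prefer integral on C1)
β2 stroke→J1  (prefer integral on C2)
β3 stroke→J1  (C3 integral (e out))
β5 stroke→R1  (only one flow-in slot at J1)

β0 stroke at J1
β1 stroke at J1
β2 stroke at J1
β3 stroke at J1
β4 stroke at J1
β5 stroke at R1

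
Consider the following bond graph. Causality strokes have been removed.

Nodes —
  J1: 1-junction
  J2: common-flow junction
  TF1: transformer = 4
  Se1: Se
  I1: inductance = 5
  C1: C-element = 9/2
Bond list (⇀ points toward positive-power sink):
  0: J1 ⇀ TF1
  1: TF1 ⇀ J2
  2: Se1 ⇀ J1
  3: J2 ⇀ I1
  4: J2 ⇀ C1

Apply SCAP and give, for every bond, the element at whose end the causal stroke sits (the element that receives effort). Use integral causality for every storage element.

#0 stroke→TF1
#1 stroke→J2
#2 stroke→J1
#3 stroke→I1
#4 stroke→J2

b2 |J1  (Se1 (Se) sets effort on bond)
b0 |TF1  (only one flow-in slot at J1)
b1 |J2  (TF1: transformer flips bond 0)
b3 |I1  (prefer integral on I1)
b4 |J2  (J2: bond 3 brought flow, rest push out)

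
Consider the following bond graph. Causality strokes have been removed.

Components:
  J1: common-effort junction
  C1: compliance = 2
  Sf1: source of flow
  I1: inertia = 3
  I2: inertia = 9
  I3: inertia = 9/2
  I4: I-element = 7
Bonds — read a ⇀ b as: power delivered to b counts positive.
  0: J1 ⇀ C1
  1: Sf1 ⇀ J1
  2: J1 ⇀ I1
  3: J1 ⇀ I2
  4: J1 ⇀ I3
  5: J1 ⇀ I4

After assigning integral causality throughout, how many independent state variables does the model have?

5  (C1, I1, I2, I3, I4 all integral)

β1 |Sf1  (Sf1: flow source, stroke at near end)
β0 |J1  (C1 integral (e out))
β2 |I1  (J1: bond 0 brought effort, rest push out)
β3 |I2  (common-e at J1 fixed by 0)
β4 |I3  (0-jn J1 has e-setter on 0)
β5 |I4  (common-e at J1 fixed by 0)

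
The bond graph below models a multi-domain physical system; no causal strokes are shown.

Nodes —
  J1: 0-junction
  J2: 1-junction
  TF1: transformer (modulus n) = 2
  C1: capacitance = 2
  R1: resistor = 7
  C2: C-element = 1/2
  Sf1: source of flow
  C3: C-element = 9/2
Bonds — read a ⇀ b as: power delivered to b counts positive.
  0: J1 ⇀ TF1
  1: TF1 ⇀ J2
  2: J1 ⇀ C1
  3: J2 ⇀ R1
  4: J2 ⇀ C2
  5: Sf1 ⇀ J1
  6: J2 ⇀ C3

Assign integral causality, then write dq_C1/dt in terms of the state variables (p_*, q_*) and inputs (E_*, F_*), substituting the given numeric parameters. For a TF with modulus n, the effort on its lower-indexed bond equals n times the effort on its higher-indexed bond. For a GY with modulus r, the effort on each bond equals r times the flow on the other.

#5 →Sf1  (source Sf1 imposes f)
#2 →J1  (prefer integral on C1)
#0 →TF1  (common-e at J1 fixed by 2)
#1 →J2  (through TF1, causality passes straight; one stroke at TF1)
#4 →J2  (C2: C, integral causality)
#6 →J2  (C3 outputs effort q/C3)
#3 →R1  (J2 needs exactly one f-in)

dq_C1/dt = F_Sf1 - q_C1/56 + q_C2/7 + q_C3/63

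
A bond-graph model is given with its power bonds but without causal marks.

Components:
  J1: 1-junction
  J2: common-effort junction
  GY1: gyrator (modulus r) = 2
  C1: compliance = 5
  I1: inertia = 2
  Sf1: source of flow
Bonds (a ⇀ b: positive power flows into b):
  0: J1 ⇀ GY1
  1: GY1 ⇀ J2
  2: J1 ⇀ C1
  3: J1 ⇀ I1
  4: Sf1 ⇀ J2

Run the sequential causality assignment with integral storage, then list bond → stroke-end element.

b0 stroke→J1
b1 stroke→J2
b2 stroke→J1
b3 stroke→I1
b4 stroke→Sf1

#4 stroke at Sf1  (Sf1: flow source, stroke at near end)
#1 stroke at J2  (J2 needs exactly one e-in)
#0 stroke at J1  (GY GY1: same side as bond 1)
#2 stroke at J1  (prefer integral on C1)
#3 stroke at I1  (J1 needs exactly one f-in)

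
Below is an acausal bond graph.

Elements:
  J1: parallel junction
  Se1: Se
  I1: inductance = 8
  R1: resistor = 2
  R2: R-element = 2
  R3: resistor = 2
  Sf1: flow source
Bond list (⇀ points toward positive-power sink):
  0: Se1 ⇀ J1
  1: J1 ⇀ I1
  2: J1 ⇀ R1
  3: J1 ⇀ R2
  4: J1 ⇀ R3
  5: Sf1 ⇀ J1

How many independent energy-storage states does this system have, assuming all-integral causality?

1  (I1 all integral)

β0 stroke→J1  (Se1: effort source, stroke at far end)
β5 stroke→Sf1  (Sf1 fixes flow; stroke at Sf1)
β1 stroke→I1  (0-jn J1 has e-setter on 0)
β2 stroke→R1  (J1: bond 0 brought effort, rest push out)
β3 stroke→R2  (J1 effort already set via bond 0)
β4 stroke→R3  (J1: bond 0 brought effort, rest push out)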